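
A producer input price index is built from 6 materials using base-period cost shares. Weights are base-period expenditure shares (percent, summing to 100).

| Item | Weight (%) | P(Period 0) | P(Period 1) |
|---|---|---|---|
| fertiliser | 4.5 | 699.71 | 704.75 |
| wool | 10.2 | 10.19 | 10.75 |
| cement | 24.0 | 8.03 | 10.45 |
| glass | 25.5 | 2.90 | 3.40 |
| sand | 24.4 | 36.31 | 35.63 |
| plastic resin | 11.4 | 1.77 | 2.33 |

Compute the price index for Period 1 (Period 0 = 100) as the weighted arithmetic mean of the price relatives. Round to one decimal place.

115.4

fertiliser: 4.5 × (704.75/699.71) = 4.5 × 1.007203 = 4.5324
wool: 10.2 × (10.75/10.19) = 10.2 × 1.054956 = 10.7605
cement: 24.0 × (10.45/8.03) = 24.0 × 1.301370 = 31.2329
glass: 25.5 × (3.40/2.90) = 25.5 × 1.172414 = 29.8966
sand: 24.4 × (35.63/36.31) = 24.4 × 0.981272 = 23.9430
plastic resin: 11.4 × (2.33/1.77) = 11.4 × 1.316384 = 15.0068
Index = Σ wᵢ·(p₁ᵢ/p₀ᵢ) = 4.5324 + 10.7605 + 31.2329 + 29.8966 + 23.9430 + 15.0068 = 115.3722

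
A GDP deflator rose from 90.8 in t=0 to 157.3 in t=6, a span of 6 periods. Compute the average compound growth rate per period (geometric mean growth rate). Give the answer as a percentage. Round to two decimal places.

9.59%

Growth factor = (157.3/90.8)^(1/6) = (1.732379)^(1/6) = 1.095907
Growth rate = 1.095907 − 1 = 0.095907 = 9.5907%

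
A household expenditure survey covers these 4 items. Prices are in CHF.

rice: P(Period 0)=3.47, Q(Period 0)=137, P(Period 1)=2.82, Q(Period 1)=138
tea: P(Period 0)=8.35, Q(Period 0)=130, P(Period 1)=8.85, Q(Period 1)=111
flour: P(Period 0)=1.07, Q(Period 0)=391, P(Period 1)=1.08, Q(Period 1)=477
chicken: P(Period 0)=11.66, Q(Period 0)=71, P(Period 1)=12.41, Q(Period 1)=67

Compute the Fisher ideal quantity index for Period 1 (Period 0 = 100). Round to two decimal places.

95.89

Laspeyres component (base-period weights):
ΣP(Period 0)Q(Period 1) = 3.47×138 + 8.35×111 + 1.07×477 + 11.66×67 = 478.86 + 926.85 + 510.39 + 781.22 = 2697.32
ΣP(Period 0)Q(Period 0) = 3.47×137 + 8.35×130 + 1.07×391 + 11.66×71 = 475.39 + 1085.5 + 418.37 + 827.86 = 2807.12
L = 2697.32 / 2807.12 × 100 = 96.0885
Paasche component (current-period weights):
ΣP(Period 1)Q(Period 1) = 2.82×138 + 8.85×111 + 1.08×477 + 12.41×67 = 389.16 + 982.35 + 515.16 + 831.47 = 2718.14
ΣP(Period 1)Q(Period 0) = 2.82×137 + 8.85×130 + 1.08×391 + 12.41×71 = 386.34 + 1150.5 + 422.28 + 881.11 = 2840.23
P = 2718.14 / 2840.23 × 100 = 95.7014
Fisher = √(L × P) = √(96.0885 × 95.7014) = 95.8948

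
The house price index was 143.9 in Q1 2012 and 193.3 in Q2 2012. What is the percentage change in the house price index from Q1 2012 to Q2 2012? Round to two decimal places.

Change = (193.3 − 143.9) / 143.9 × 100
       = 49.4 / 143.9 × 100 = 34.3294%

34.33%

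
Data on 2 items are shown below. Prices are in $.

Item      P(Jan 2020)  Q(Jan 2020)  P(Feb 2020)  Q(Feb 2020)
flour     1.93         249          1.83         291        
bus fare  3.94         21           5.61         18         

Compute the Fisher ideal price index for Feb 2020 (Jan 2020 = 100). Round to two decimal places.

100.98

Laspeyres component (base-period weights):
ΣP(Feb 2020)Q(Jan 2020) = 1.83×249 + 5.61×21 = 455.67 + 117.81 = 573.48
ΣP(Jan 2020)Q(Jan 2020) = 1.93×249 + 3.94×21 = 480.57 + 82.74 = 563.31
L = 573.48 / 563.31 × 100 = 101.8054
Paasche component (current-period weights):
ΣP(Feb 2020)Q(Feb 2020) = 1.83×291 + 5.61×18 = 532.53 + 100.98 = 633.51
ΣP(Jan 2020)Q(Feb 2020) = 1.93×291 + 3.94×18 = 561.63 + 70.92 = 632.55
P = 633.51 / 632.55 × 100 = 100.1518
Fisher = √(L × P) = √(101.8054 × 100.1518) = 100.9752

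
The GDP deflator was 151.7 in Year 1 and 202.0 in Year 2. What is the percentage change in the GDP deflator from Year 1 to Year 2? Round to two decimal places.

33.16%

Change = (202.0 − 151.7) / 151.7 × 100
       = 50.3 / 151.7 × 100 = 33.1575%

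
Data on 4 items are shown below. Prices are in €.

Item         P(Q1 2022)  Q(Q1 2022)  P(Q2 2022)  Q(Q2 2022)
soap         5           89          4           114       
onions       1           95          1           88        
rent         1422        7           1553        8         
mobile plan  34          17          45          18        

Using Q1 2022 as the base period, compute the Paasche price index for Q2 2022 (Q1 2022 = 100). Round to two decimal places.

Paasche price index uses current-period quantities as weights.
ΣP(Q2 2022)·Q(Q2 2022) = 4×114 + 1×88 + 1553×8 + 45×18 = 456 + 88 + 12424 + 810 = 13778
ΣP(Q1 2022)·Q(Q2 2022) = 5×114 + 1×88 + 1422×8 + 34×18 = 570 + 88 + 11376 + 612 = 12646
Index = 13778 / 12646 × 100 = 108.9514

108.95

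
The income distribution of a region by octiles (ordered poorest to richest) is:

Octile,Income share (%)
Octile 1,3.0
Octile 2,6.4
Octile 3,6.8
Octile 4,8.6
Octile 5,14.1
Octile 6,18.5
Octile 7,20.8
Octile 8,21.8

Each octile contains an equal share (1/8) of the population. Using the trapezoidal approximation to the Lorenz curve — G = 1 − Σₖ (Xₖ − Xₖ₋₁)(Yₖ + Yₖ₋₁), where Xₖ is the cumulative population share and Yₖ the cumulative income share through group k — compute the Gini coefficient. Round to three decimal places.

Cumulative income shares Yₖ: 0.0300, 0.0940, 0.1620, 0.2480, 0.3890, 0.5740, 0.7820, 1.0000
Σ (Xₖ−Xₖ₋₁)(Yₖ+Yₖ₋₁) = (1/8)(0.0300+0.0000) + (1/8)(0.0940+0.0300) + (1/8)(0.1620+0.0940) + (1/8)(0.2480+0.1620) + (1/8)(0.3890+0.2480) + (1/8)(0.5740+0.3890) + (1/8)(0.7820+0.5740) + (1/8)(1.0000+0.7820)
  = 0.0037 + 0.0155 + 0.0320 + 0.0513 + 0.0796 + 0.1204 + 0.1695 + 0.2228 = 0.6947
G = 1 − 0.6947 = 0.3053

0.305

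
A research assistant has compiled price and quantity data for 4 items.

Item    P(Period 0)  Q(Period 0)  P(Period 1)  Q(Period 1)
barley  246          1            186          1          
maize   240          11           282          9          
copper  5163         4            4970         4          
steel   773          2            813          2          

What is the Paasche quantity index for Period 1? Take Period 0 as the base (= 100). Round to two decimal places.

97.73

Paasche quantity index uses current-period prices as weights.
ΣP(Period 1)·Q(Period 1) = 186×1 + 282×9 + 4970×4 + 813×2 = 186 + 2538 + 19880 + 1626 = 24230
ΣP(Period 1)·Q(Period 0) = 186×1 + 282×11 + 4970×4 + 813×2 = 186 + 3102 + 19880 + 1626 = 24794
Index = 24230 / 24794 × 100 = 97.7253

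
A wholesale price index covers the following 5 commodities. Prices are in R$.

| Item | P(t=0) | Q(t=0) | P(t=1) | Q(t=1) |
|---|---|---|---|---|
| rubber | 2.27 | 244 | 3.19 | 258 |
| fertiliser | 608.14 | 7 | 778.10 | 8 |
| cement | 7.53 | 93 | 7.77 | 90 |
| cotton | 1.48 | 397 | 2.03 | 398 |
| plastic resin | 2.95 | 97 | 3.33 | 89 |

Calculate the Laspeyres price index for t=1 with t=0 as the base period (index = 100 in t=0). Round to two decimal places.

126.50

Laspeyres price index uses base-period quantities as weights.
ΣP(t=1)·Q(t=0) = 3.19×244 + 778.10×7 + 7.77×93 + 2.03×397 + 3.33×97 = 778.36 + 5446.7 + 722.61 + 805.91 + 323.01 = 8076.59
ΣP(t=0)·Q(t=0) = 2.27×244 + 608.14×7 + 7.53×93 + 1.48×397 + 2.95×97 = 553.88 + 4256.98 + 700.29 + 587.56 + 286.15 = 6384.86
Index = 8076.59 / 6384.86 × 100 = 126.4960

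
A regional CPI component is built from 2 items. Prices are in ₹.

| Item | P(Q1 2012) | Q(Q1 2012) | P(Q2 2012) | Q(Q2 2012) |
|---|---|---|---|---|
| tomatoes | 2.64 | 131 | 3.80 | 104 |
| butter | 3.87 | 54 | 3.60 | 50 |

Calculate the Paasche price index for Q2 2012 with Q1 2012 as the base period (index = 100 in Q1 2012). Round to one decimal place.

Paasche price index uses current-period quantities as weights.
ΣP(Q2 2012)·Q(Q2 2012) = 3.80×104 + 3.60×50 = 395.2 + 180 = 575.2
ΣP(Q1 2012)·Q(Q2 2012) = 2.64×104 + 3.87×50 = 274.56 + 193.5 = 468.06
Index = 575.2 / 468.06 × 100 = 122.8902

122.9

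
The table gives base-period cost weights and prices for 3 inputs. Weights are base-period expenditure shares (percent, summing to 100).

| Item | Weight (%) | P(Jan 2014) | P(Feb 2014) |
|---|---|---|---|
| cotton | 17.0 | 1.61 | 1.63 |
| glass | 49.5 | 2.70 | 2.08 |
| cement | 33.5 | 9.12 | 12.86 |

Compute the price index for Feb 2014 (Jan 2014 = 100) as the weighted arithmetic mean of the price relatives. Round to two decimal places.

cotton: 17.0 × (1.63/1.61) = 17.0 × 1.012422 = 17.2112
glass: 49.5 × (2.08/2.70) = 49.5 × 0.770370 = 38.1333
cement: 33.5 × (12.86/9.12) = 33.5 × 1.410088 = 47.2379
Index = Σ wᵢ·(p₁ᵢ/p₀ᵢ) = 17.2112 + 38.1333 + 47.2379 = 102.5825

102.58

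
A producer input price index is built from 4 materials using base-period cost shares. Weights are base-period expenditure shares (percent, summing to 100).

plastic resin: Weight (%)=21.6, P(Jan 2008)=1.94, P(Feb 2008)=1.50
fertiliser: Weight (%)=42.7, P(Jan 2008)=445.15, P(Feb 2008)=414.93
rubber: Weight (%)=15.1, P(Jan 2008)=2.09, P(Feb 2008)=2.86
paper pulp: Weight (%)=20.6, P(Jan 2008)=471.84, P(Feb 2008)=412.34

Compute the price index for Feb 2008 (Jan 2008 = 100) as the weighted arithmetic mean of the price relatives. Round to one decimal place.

95.2

plastic resin: 21.6 × (1.50/1.94) = 21.6 × 0.773196 = 16.7010
fertiliser: 42.7 × (414.93/445.15) = 42.7 × 0.932113 = 39.8012
rubber: 15.1 × (2.86/2.09) = 15.1 × 1.368421 = 20.6632
paper pulp: 20.6 × (412.34/471.84) = 20.6 × 0.873898 = 18.0023
Index = Σ wᵢ·(p₁ᵢ/p₀ᵢ) = 16.7010 + 39.8012 + 20.6632 + 18.0023 = 95.1677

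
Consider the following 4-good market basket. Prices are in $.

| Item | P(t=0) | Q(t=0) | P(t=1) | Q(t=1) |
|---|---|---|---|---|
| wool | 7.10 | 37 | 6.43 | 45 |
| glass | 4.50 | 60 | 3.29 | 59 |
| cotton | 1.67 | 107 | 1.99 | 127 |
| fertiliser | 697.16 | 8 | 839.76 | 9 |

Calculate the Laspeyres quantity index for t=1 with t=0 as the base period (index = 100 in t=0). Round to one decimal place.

Laspeyres quantity index uses base-period prices as weights.
ΣP(t=0)·Q(t=1) = 7.10×45 + 4.50×59 + 1.67×127 + 697.16×9 = 319.5 + 265.5 + 212.09 + 6274.44 = 7071.53
ΣP(t=0)·Q(t=0) = 7.10×37 + 4.50×60 + 1.67×107 + 697.16×8 = 262.7 + 270 + 178.69 + 5577.28 = 6288.67
Index = 7071.53 / 6288.67 × 100 = 112.4487

112.4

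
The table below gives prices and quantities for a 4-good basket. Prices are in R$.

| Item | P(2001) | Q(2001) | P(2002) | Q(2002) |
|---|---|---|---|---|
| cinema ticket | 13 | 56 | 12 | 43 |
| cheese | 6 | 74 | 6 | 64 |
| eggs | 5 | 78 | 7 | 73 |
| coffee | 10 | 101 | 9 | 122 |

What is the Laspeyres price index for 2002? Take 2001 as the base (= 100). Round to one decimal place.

Laspeyres price index uses base-period quantities as weights.
ΣP(2002)·Q(2001) = 12×56 + 6×74 + 7×78 + 9×101 = 672 + 444 + 546 + 909 = 2571
ΣP(2001)·Q(2001) = 13×56 + 6×74 + 5×78 + 10×101 = 728 + 444 + 390 + 1010 = 2572
Index = 2571 / 2572 × 100 = 99.9611

100.0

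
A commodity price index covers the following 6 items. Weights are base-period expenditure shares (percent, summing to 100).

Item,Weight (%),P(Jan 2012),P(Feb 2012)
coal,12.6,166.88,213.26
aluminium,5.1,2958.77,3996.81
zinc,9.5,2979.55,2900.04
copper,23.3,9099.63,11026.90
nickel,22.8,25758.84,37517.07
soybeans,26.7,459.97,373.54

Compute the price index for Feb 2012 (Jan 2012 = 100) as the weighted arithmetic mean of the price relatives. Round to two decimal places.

115.36

coal: 12.6 × (213.26/166.88) = 12.6 × 1.277924 = 16.1018
aluminium: 5.1 × (3996.81/2958.77) = 5.1 × 1.350835 = 6.8893
zinc: 9.5 × (2900.04/2979.55) = 9.5 × 0.973315 = 9.2465
copper: 23.3 × (11026.90/9099.63) = 23.3 × 1.211797 = 28.2349
nickel: 22.8 × (37517.07/25758.84) = 22.8 × 1.456474 = 33.2076
soybeans: 26.7 × (373.54/459.97) = 26.7 × 0.812096 = 21.6830
Index = Σ wᵢ·(p₁ᵢ/p₀ᵢ) = 16.1018 + 6.8893 + 9.2465 + 28.2349 + 33.2076 + 21.6830 = 115.3630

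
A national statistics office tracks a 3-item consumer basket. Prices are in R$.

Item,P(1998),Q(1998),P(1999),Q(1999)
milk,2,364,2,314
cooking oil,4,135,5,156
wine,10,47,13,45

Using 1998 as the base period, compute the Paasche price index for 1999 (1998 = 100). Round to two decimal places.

117.10

Paasche price index uses current-period quantities as weights.
ΣP(1999)·Q(1999) = 2×314 + 5×156 + 13×45 = 628 + 780 + 585 = 1993
ΣP(1998)·Q(1999) = 2×314 + 4×156 + 10×45 = 628 + 624 + 450 = 1702
Index = 1993 / 1702 × 100 = 117.0975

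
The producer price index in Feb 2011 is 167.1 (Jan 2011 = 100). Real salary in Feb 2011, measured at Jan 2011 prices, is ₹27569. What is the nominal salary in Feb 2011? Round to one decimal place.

46067.8

Nominal = Real × (Index/100) = 27569 × (167.1/100)
        = 27569 × 1.671 = 46067.7990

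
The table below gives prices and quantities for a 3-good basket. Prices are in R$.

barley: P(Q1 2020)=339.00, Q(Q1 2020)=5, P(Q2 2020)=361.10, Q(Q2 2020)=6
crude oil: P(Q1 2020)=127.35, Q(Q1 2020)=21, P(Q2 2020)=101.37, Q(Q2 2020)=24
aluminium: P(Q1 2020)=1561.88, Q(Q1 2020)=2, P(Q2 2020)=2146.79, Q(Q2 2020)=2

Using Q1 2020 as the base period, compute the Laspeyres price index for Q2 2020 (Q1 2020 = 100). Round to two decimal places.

Laspeyres price index uses base-period quantities as weights.
ΣP(Q2 2020)·Q(Q1 2020) = 361.10×5 + 101.37×21 + 2146.79×2 = 1805.5 + 2128.77 + 4293.58 = 8227.85
ΣP(Q1 2020)·Q(Q1 2020) = 339.00×5 + 127.35×21 + 1561.88×2 = 1695 + 2674.35 + 3123.76 = 7493.11
Index = 8227.85 / 7493.11 × 100 = 109.8055

109.81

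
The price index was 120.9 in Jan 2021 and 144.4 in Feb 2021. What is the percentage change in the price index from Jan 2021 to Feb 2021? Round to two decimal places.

Change = (144.4 − 120.9) / 120.9 × 100
       = 23.5 / 120.9 × 100 = 19.4376%

19.44%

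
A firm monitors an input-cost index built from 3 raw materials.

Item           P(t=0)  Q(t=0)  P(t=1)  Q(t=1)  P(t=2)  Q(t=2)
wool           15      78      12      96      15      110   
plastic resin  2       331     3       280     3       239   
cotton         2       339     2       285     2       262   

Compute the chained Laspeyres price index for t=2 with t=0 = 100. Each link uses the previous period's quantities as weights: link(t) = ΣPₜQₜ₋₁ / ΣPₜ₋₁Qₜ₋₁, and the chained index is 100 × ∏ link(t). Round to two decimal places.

115.54

Link t=0→t=1:
ΣP(t=1)Q(t=0) = 12×78 + 3×331 + 2×339 = 936 + 993 + 678 = 2607
ΣP(t=0)Q(t=0) = 15×78 + 2×331 + 2×339 = 1170 + 662 + 678 = 2510
link = 2607/2510 = 1.038645
Link t=1→t=2:
ΣP(t=2)Q(t=1) = 15×96 + 3×280 + 2×285 = 1440 + 840 + 570 = 2850
ΣP(t=1)Q(t=1) = 12×96 + 3×280 + 2×285 = 1152 + 840 + 570 = 2562
link = 2850/2562 = 1.112412
Chained index = 100 × 1.038645 × 1.112412 = 115.5402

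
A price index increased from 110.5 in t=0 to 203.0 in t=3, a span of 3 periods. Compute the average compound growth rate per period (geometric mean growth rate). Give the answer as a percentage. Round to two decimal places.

Growth factor = (203.0/110.5)^(1/3) = (1.837104)^(1/3) = 1.224742
Growth rate = 1.224742 − 1 = 0.224742 = 22.4742%

22.47%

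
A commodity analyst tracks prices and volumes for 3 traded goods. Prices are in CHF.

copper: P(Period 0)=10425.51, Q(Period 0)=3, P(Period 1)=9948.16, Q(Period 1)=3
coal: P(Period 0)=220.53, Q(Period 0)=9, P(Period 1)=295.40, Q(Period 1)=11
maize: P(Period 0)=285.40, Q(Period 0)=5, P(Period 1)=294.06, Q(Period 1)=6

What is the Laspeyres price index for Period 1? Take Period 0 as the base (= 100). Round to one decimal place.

Laspeyres price index uses base-period quantities as weights.
ΣP(Period 1)·Q(Period 0) = 9948.16×3 + 295.40×9 + 294.06×5 = 29844.48 + 2658.6 + 1470.3 = 33973.38
ΣP(Period 0)·Q(Period 0) = 10425.51×3 + 220.53×9 + 285.40×5 = 31276.53 + 1984.77 + 1427 = 34688.3
Index = 33973.38 / 34688.3 × 100 = 97.9390

97.9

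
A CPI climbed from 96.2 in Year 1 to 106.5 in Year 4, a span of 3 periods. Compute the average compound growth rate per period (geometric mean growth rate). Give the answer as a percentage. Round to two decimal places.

3.45%

Growth factor = (106.5/96.2)^(1/3) = (1.107069)^(1/3) = 1.034487
Growth rate = 1.034487 − 1 = 0.034487 = 3.4487%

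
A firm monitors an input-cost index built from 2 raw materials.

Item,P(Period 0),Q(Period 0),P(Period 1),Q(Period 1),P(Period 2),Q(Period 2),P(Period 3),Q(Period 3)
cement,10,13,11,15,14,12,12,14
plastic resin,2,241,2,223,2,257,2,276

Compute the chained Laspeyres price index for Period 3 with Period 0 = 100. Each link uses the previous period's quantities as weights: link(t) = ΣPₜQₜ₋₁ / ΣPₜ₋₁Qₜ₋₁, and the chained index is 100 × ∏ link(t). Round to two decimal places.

Link Period 0→Period 1:
ΣP(Period 1)Q(Period 0) = 11×13 + 2×241 = 143 + 482 = 625
ΣP(Period 0)Q(Period 0) = 10×13 + 2×241 = 130 + 482 = 612
link = 625/612 = 1.021242
Link Period 1→Period 2:
ΣP(Period 2)Q(Period 1) = 14×15 + 2×223 = 210 + 446 = 656
ΣP(Period 1)Q(Period 1) = 11×15 + 2×223 = 165 + 446 = 611
link = 656/611 = 1.073650
Link Period 2→Period 3:
ΣP(Period 3)Q(Period 2) = 12×12 + 2×257 = 144 + 514 = 658
ΣP(Period 2)Q(Period 2) = 14×12 + 2×257 = 168 + 514 = 682
link = 658/682 = 0.964809
Chained index = 100 × 1.021242 × 1.073650 × 0.964809 = 105.7871

105.79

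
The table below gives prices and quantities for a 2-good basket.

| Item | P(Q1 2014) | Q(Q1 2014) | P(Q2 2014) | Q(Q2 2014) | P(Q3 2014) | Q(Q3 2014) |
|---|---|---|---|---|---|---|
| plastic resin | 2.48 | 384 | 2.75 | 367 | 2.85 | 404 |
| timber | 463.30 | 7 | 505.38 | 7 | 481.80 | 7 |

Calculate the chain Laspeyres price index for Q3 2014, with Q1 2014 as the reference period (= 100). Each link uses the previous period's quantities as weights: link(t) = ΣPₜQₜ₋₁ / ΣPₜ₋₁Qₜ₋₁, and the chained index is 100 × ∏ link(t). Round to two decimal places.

Link Q1 2014→Q2 2014:
ΣP(Q2 2014)Q(Q1 2014) = 2.75×384 + 505.38×7 = 1056 + 3537.66 = 4593.66
ΣP(Q1 2014)Q(Q1 2014) = 2.48×384 + 463.30×7 = 952.32 + 3243.1 = 4195.42
link = 4593.66/4195.42 = 1.094923
Link Q2 2014→Q3 2014:
ΣP(Q3 2014)Q(Q2 2014) = 2.85×367 + 481.80×7 = 1045.95 + 3372.6 = 4418.55
ΣP(Q2 2014)Q(Q2 2014) = 2.75×367 + 505.38×7 = 1009.25 + 3537.66 = 4546.91
link = 4418.55/4546.91 = 0.971770
Chained index = 100 × 1.094923 × 0.971770 = 106.4013

106.40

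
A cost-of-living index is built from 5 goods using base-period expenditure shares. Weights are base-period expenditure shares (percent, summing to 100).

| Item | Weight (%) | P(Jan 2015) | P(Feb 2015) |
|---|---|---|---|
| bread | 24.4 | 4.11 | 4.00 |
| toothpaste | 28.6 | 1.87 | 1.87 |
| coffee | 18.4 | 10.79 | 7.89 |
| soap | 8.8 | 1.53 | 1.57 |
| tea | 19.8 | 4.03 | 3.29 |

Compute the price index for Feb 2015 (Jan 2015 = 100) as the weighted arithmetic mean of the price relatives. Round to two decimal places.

91.00

bread: 24.4 × (4.00/4.11) = 24.4 × 0.973236 = 23.7470
toothpaste: 28.6 × (1.87/1.87) = 28.6 × 1.000000 = 28.6000
coffee: 18.4 × (7.89/10.79) = 18.4 × 0.731233 = 13.4547
soap: 8.8 × (1.57/1.53) = 8.8 × 1.026144 = 9.0301
tea: 19.8 × (3.29/4.03) = 19.8 × 0.816377 = 16.1643
Index = Σ wᵢ·(p₁ᵢ/p₀ᵢ) = 23.7470 + 28.6000 + 13.4547 + 9.0301 + 16.1643 = 90.9960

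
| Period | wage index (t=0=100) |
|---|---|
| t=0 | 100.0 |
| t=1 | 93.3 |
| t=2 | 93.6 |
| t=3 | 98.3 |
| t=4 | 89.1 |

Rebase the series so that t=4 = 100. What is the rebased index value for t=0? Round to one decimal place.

112.2

Rebased(t=0) = 100.0 / 89.1 × 100 = 112.2334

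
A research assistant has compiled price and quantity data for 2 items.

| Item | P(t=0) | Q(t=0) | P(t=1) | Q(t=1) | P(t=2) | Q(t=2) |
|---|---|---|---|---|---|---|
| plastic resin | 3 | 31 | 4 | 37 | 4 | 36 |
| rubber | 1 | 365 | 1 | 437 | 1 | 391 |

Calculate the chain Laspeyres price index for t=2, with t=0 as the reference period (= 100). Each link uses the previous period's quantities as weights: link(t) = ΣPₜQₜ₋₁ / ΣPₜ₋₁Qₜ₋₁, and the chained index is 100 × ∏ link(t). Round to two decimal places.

Link t=0→t=1:
ΣP(t=1)Q(t=0) = 4×31 + 1×365 = 124 + 365 = 489
ΣP(t=0)Q(t=0) = 3×31 + 1×365 = 93 + 365 = 458
link = 489/458 = 1.067686
Link t=1→t=2:
ΣP(t=2)Q(t=1) = 4×37 + 1×437 = 148 + 437 = 585
ΣP(t=1)Q(t=1) = 4×37 + 1×437 = 148 + 437 = 585
link = 585/585 = 1.000000
Chained index = 100 × 1.067686 × 1.000000 = 106.7686

106.77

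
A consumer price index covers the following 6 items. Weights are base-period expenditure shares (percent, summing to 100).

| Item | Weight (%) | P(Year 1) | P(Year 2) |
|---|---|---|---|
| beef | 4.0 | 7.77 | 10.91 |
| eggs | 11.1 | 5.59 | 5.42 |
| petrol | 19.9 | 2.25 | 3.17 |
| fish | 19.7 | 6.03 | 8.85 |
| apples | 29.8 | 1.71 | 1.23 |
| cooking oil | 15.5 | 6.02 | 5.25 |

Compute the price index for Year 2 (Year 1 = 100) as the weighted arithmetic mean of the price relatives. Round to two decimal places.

beef: 4.0 × (10.91/7.77) = 4.0 × 1.404118 = 5.6165
eggs: 11.1 × (5.42/5.59) = 11.1 × 0.969589 = 10.7624
petrol: 19.9 × (3.17/2.25) = 19.9 × 1.408889 = 28.0369
fish: 19.7 × (8.85/6.03) = 19.7 × 1.467662 = 28.9129
apples: 29.8 × (1.23/1.71) = 29.8 × 0.719298 = 21.4351
cooking oil: 15.5 × (5.25/6.02) = 15.5 × 0.872093 = 13.5174
Index = Σ wᵢ·(p₁ᵢ/p₀ᵢ) = 5.6165 + 10.7624 + 28.0369 + 28.9129 + 21.4351 + 13.5174 = 108.2813

108.28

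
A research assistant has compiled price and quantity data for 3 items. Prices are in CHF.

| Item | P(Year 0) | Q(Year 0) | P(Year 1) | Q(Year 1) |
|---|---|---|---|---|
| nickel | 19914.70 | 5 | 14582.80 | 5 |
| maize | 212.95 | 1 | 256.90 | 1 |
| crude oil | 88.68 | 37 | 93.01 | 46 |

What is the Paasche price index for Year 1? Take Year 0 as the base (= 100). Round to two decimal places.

74.57

Paasche price index uses current-period quantities as weights.
ΣP(Year 1)·Q(Year 1) = 14582.80×5 + 256.90×1 + 93.01×46 = 72914 + 256.9 + 4278.46 = 77449.36
ΣP(Year 0)·Q(Year 1) = 19914.70×5 + 212.95×1 + 88.68×46 = 99573.5 + 212.95 + 4079.28 = 103865.73
Index = 77449.36 / 103865.73 × 100 = 74.5668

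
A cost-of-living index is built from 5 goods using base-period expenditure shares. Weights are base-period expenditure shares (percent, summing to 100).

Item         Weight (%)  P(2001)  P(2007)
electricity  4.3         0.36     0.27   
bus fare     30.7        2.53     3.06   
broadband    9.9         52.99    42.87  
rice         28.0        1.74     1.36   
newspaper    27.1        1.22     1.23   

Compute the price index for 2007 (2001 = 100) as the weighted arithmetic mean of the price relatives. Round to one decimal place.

electricity: 4.3 × (0.27/0.36) = 4.3 × 0.750000 = 3.2250
bus fare: 30.7 × (3.06/2.53) = 30.7 × 1.209486 = 37.1312
broadband: 9.9 × (42.87/52.99) = 9.9 × 0.809021 = 8.0093
rice: 28.0 × (1.36/1.74) = 28.0 × 0.781609 = 21.8851
newspaper: 27.1 × (1.23/1.22) = 27.1 × 1.008197 = 27.3221
Index = Σ wᵢ·(p₁ᵢ/p₀ᵢ) = 3.2250 + 37.1312 + 8.0093 + 21.8851 + 27.3221 = 97.5727

97.6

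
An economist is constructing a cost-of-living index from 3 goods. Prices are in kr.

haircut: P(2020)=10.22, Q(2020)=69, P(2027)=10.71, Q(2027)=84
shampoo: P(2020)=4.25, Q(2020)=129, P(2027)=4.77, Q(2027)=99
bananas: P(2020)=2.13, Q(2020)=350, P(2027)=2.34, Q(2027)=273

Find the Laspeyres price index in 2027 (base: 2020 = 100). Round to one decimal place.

108.7

Laspeyres price index uses base-period quantities as weights.
ΣP(2027)·Q(2020) = 10.71×69 + 4.77×129 + 2.34×350 = 738.99 + 615.33 + 819 = 2173.32
ΣP(2020)·Q(2020) = 10.22×69 + 4.25×129 + 2.13×350 = 705.18 + 548.25 + 745.5 = 1998.93
Index = 2173.32 / 1998.93 × 100 = 108.7242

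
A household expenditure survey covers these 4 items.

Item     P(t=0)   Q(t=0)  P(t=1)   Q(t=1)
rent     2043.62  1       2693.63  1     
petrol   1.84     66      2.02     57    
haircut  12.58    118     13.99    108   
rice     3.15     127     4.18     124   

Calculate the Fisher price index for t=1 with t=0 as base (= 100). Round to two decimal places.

123.90

Laspeyres component (base-period weights):
ΣP(t=1)Q(t=0) = 2693.63×1 + 2.02×66 + 13.99×118 + 4.18×127 = 2693.63 + 133.32 + 1650.82 + 530.86 = 5008.63
ΣP(t=0)Q(t=0) = 2043.62×1 + 1.84×66 + 12.58×118 + 3.15×127 = 2043.62 + 121.44 + 1484.44 + 400.05 = 4049.55
L = 5008.63 / 4049.55 × 100 = 123.6836
Paasche component (current-period weights):
ΣP(t=1)Q(t=1) = 2693.63×1 + 2.02×57 + 13.99×108 + 4.18×124 = 2693.63 + 115.14 + 1510.92 + 518.32 = 4838.01
ΣP(t=0)Q(t=1) = 2043.62×1 + 1.84×57 + 12.58×108 + 3.15×124 = 2043.62 + 104.88 + 1358.64 + 390.6 = 3897.74
P = 4838.01 / 3897.74 × 100 = 124.1235
Fisher = √(L × P) = √(123.6836 × 124.1235) = 123.9033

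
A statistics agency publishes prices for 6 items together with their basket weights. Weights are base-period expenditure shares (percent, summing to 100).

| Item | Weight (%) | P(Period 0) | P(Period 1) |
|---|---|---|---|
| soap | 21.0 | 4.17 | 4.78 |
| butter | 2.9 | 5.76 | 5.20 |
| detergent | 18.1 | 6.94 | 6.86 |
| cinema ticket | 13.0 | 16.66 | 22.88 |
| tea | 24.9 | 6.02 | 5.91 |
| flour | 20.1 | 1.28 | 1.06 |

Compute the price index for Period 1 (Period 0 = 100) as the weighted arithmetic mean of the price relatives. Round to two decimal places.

103.53

soap: 21.0 × (4.78/4.17) = 21.0 × 1.146283 = 24.0719
butter: 2.9 × (5.20/5.76) = 2.9 × 0.902778 = 2.6181
detergent: 18.1 × (6.86/6.94) = 18.1 × 0.988473 = 17.8914
cinema ticket: 13.0 × (22.88/16.66) = 13.0 × 1.373349 = 17.8535
tea: 24.9 × (5.91/6.02) = 24.9 × 0.981728 = 24.4450
flour: 20.1 × (1.06/1.28) = 20.1 × 0.828125 = 16.6453
Index = Σ wᵢ·(p₁ᵢ/p₀ᵢ) = 24.0719 + 2.6181 + 17.8914 + 17.8535 + 24.4450 + 16.6453 = 103.5252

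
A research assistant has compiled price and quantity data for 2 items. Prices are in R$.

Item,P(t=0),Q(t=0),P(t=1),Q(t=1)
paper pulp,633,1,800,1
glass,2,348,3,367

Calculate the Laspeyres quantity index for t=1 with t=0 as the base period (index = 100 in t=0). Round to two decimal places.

102.86

Laspeyres quantity index uses base-period prices as weights.
ΣP(t=0)·Q(t=1) = 633×1 + 2×367 = 633 + 734 = 1367
ΣP(t=0)·Q(t=0) = 633×1 + 2×348 = 633 + 696 = 1329
Index = 1367 / 1329 × 100 = 102.8593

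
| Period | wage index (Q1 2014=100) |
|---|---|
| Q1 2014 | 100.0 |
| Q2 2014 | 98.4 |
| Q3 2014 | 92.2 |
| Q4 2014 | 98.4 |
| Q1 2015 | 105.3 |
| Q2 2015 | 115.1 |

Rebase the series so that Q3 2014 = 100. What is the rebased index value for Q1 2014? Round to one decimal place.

108.5

Rebased(Q1 2014) = 100.0 / 92.2 × 100 = 108.4599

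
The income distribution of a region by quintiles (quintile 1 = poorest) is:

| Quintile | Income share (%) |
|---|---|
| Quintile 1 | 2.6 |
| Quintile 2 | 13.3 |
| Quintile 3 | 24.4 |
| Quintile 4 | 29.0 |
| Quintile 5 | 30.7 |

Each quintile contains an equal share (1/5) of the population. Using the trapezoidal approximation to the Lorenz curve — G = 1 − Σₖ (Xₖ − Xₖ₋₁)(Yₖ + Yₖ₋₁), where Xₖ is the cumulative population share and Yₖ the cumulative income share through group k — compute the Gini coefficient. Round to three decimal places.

0.288

Cumulative income shares Yₖ: 0.0260, 0.1590, 0.4030, 0.6930, 1.0000
Σ (Xₖ−Xₖ₋₁)(Yₖ+Yₖ₋₁) = (1/5)(0.0260+0.0000) + (1/5)(0.1590+0.0260) + (1/5)(0.4030+0.1590) + (1/5)(0.6930+0.4030) + (1/5)(1.0000+0.6930)
  = 0.0052 + 0.0370 + 0.1124 + 0.2192 + 0.3386 = 0.7124
G = 1 − 0.7124 = 0.2876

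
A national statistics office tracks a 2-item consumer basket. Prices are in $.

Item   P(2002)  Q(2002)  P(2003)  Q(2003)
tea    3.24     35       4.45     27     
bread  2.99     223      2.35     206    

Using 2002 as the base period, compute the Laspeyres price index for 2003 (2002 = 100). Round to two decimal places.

Laspeyres price index uses base-period quantities as weights.
ΣP(2003)·Q(2002) = 4.45×35 + 2.35×223 = 155.75 + 524.05 = 679.8
ΣP(2002)·Q(2002) = 3.24×35 + 2.99×223 = 113.4 + 666.77 = 780.17
Index = 679.8 / 780.17 × 100 = 87.1349

87.13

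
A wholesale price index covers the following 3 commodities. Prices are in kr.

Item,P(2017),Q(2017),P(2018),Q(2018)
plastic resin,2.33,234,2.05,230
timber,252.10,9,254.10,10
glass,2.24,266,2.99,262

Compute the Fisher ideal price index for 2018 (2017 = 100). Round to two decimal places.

Laspeyres component (base-period weights):
ΣP(2018)Q(2017) = 2.05×234 + 254.10×9 + 2.99×266 = 479.7 + 2286.9 + 795.34 = 3561.94
ΣP(2017)Q(2017) = 2.33×234 + 252.10×9 + 2.24×266 = 545.22 + 2268.9 + 595.84 = 3409.96
L = 3561.94 / 3409.96 × 100 = 104.4569
Paasche component (current-period weights):
ΣP(2018)Q(2018) = 2.05×230 + 254.10×10 + 2.99×262 = 471.5 + 2541 + 783.38 = 3795.88
ΣP(2017)Q(2018) = 2.33×230 + 252.10×10 + 2.24×262 = 535.9 + 2521 + 586.88 = 3643.78
P = 3795.88 / 3643.78 × 100 = 104.1742
Fisher = √(L × P) = √(104.4569 × 104.1742) = 104.3155

104.32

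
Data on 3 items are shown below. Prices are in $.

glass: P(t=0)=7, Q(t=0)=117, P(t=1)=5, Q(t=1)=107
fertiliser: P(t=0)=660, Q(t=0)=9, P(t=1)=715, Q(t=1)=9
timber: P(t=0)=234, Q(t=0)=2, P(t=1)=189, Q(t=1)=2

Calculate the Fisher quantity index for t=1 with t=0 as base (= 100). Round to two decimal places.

99.18

Laspeyres component (base-period weights):
ΣP(t=0)Q(t=1) = 7×107 + 660×9 + 234×2 = 749 + 5940 + 468 = 7157
ΣP(t=0)Q(t=0) = 7×117 + 660×9 + 234×2 = 819 + 5940 + 468 = 7227
L = 7157 / 7227 × 100 = 99.0314
Paasche component (current-period weights):
ΣP(t=1)Q(t=1) = 5×107 + 715×9 + 189×2 = 535 + 6435 + 378 = 7348
ΣP(t=1)Q(t=0) = 5×117 + 715×9 + 189×2 = 585 + 6435 + 378 = 7398
P = 7348 / 7398 × 100 = 99.3241
Fisher = √(L × P) = √(99.0314 × 99.3241) = 99.1777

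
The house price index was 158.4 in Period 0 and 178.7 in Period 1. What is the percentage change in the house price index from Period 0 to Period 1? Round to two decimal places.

Change = (178.7 − 158.4) / 158.4 × 100
       = 20.3 / 158.4 × 100 = 12.8157%

12.82%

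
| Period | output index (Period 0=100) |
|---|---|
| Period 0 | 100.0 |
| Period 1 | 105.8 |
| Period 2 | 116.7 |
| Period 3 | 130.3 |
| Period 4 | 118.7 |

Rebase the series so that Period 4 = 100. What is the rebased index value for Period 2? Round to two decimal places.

98.32

Rebased(Period 2) = 116.7 / 118.7 × 100 = 98.3151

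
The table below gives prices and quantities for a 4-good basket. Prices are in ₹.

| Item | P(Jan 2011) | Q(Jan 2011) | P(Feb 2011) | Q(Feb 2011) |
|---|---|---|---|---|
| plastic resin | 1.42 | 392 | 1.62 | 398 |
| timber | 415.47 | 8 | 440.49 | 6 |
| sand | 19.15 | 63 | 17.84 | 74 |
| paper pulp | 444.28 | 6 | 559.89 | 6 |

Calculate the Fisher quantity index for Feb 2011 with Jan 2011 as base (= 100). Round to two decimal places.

92.15

Laspeyres component (base-period weights):
ΣP(Jan 2011)Q(Feb 2011) = 1.42×398 + 415.47×6 + 19.15×74 + 444.28×6 = 565.16 + 2492.82 + 1417.1 + 2665.68 = 7140.76
ΣP(Jan 2011)Q(Jan 2011) = 1.42×392 + 415.47×8 + 19.15×63 + 444.28×6 = 556.64 + 3323.76 + 1206.45 + 2665.68 = 7752.53
L = 7140.76 / 7752.53 × 100 = 92.1088
Paasche component (current-period weights):
ΣP(Feb 2011)Q(Feb 2011) = 1.62×398 + 440.49×6 + 17.84×74 + 559.89×6 = 644.76 + 2642.94 + 1320.16 + 3359.34 = 7967.2
ΣP(Feb 2011)Q(Jan 2011) = 1.62×392 + 440.49×8 + 17.84×63 + 559.89×6 = 635.04 + 3523.92 + 1123.92 + 3359.34 = 8642.22
P = 7967.2 / 8642.22 × 100 = 92.1893
Fisher = √(L × P) = √(92.1088 × 92.1893) = 92.1490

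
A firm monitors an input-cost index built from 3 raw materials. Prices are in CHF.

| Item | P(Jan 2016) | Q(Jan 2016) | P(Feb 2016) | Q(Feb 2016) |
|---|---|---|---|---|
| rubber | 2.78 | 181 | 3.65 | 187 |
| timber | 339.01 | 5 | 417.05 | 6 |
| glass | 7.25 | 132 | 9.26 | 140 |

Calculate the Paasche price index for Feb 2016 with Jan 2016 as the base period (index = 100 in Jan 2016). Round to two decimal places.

125.56

Paasche price index uses current-period quantities as weights.
ΣP(Feb 2016)·Q(Feb 2016) = 3.65×187 + 417.05×6 + 9.26×140 = 682.55 + 2502.3 + 1296.4 = 4481.25
ΣP(Jan 2016)·Q(Feb 2016) = 2.78×187 + 339.01×6 + 7.25×140 = 519.86 + 2034.06 + 1015 = 3568.92
Index = 4481.25 / 3568.92 × 100 = 125.5632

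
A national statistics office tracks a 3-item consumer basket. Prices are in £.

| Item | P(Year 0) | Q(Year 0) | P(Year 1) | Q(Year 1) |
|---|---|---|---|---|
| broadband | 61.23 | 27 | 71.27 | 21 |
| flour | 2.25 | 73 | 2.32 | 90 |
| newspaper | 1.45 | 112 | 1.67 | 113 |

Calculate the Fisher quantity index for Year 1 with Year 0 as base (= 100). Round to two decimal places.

Laspeyres component (base-period weights):
ΣP(Year 0)Q(Year 1) = 61.23×21 + 2.25×90 + 1.45×113 = 1285.83 + 202.5 + 163.85 = 1652.18
ΣP(Year 0)Q(Year 0) = 61.23×27 + 2.25×73 + 1.45×112 = 1653.21 + 164.25 + 162.4 = 1979.86
L = 1652.18 / 1979.86 × 100 = 83.4493
Paasche component (current-period weights):
ΣP(Year 1)Q(Year 1) = 71.27×21 + 2.32×90 + 1.67×113 = 1496.67 + 208.8 + 188.71 = 1894.18
ΣP(Year 1)Q(Year 0) = 71.27×27 + 2.32×73 + 1.67×112 = 1924.29 + 169.36 + 187.04 = 2280.69
P = 1894.18 / 2280.69 × 100 = 83.0529
Fisher = √(L × P) = √(83.4493 × 83.0529) = 83.2509

83.25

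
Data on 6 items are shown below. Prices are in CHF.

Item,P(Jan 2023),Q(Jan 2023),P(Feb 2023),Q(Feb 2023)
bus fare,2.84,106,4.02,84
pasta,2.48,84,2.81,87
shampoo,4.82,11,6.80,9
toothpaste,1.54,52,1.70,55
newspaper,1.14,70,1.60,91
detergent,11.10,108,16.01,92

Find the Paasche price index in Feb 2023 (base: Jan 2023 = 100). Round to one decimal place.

138.0

Paasche price index uses current-period quantities as weights.
ΣP(Feb 2023)·Q(Feb 2023) = 4.02×84 + 2.81×87 + 6.80×9 + 1.70×55 + 1.60×91 + 16.01×92 = 337.68 + 244.47 + 61.2 + 93.5 + 145.6 + 1472.92 = 2355.37
ΣP(Jan 2023)·Q(Feb 2023) = 2.84×84 + 2.48×87 + 4.82×9 + 1.54×55 + 1.14×91 + 11.10×92 = 238.56 + 215.76 + 43.38 + 84.7 + 103.74 + 1021.2 = 1707.34
Index = 2355.37 / 1707.34 × 100 = 137.9555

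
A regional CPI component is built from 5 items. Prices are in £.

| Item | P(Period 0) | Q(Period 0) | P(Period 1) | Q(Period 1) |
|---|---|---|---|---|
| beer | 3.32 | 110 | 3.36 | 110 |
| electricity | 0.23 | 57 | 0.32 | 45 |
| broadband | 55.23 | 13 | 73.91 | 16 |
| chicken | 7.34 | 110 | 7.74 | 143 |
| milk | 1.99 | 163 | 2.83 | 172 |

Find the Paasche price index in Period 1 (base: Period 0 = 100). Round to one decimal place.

119.2

Paasche price index uses current-period quantities as weights.
ΣP(Period 1)·Q(Period 1) = 3.36×110 + 0.32×45 + 73.91×16 + 7.74×143 + 2.83×172 = 369.6 + 14.4 + 1182.56 + 1106.82 + 486.76 = 3160.14
ΣP(Period 0)·Q(Period 1) = 3.32×110 + 0.23×45 + 55.23×16 + 7.34×143 + 1.99×172 = 365.2 + 10.35 + 883.68 + 1049.62 + 342.28 = 2651.13
Index = 3160.14 / 2651.13 × 100 = 119.1997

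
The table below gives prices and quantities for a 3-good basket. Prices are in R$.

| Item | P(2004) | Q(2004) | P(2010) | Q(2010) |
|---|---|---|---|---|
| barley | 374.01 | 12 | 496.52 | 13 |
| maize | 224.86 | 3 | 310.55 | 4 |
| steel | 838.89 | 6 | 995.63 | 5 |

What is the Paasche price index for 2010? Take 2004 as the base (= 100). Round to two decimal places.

Paasche price index uses current-period quantities as weights.
ΣP(2010)·Q(2010) = 496.52×13 + 310.55×4 + 995.63×5 = 6454.76 + 1242.2 + 4978.15 = 12675.11
ΣP(2004)·Q(2010) = 374.01×13 + 224.86×4 + 838.89×5 = 4862.13 + 899.44 + 4194.45 = 9956.02
Index = 12675.11 / 9956.02 × 100 = 127.3110

127.31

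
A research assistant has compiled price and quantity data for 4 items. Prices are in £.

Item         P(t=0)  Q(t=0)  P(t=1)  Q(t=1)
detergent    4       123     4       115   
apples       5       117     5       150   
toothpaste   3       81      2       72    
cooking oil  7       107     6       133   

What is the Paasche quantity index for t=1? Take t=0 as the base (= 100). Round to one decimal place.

Paasche quantity index uses current-period prices as weights.
ΣP(t=1)·Q(t=1) = 4×115 + 5×150 + 2×72 + 6×133 = 460 + 750 + 144 + 798 = 2152
ΣP(t=1)·Q(t=0) = 4×123 + 5×117 + 2×81 + 6×107 = 492 + 585 + 162 + 642 = 1881
Index = 2152 / 1881 × 100 = 114.4072

114.4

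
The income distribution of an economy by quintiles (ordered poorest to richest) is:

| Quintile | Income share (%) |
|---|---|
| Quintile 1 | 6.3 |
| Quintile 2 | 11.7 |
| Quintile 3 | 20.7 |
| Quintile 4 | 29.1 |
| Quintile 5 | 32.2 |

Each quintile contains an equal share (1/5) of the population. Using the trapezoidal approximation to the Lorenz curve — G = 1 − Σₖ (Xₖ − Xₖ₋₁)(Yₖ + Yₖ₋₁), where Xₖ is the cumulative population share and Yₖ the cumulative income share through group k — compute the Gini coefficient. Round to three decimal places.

0.277

Cumulative income shares Yₖ: 0.0630, 0.1800, 0.3870, 0.6780, 1.0000
Σ (Xₖ−Xₖ₋₁)(Yₖ+Yₖ₋₁) = (1/5)(0.0630+0.0000) + (1/5)(0.1800+0.0630) + (1/5)(0.3870+0.1800) + (1/5)(0.6780+0.3870) + (1/5)(1.0000+0.6780)
  = 0.0126 + 0.0486 + 0.1134 + 0.2130 + 0.3356 = 0.7232
G = 1 − 0.7232 = 0.2768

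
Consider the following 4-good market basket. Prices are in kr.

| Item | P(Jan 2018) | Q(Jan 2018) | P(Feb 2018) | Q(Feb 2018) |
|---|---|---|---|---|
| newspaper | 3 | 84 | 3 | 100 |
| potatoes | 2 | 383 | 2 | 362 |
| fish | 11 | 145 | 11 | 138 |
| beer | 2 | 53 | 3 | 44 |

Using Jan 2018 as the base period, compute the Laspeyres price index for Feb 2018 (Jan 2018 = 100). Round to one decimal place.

Laspeyres price index uses base-period quantities as weights.
ΣP(Feb 2018)·Q(Jan 2018) = 3×84 + 2×383 + 11×145 + 3×53 = 252 + 766 + 1595 + 159 = 2772
ΣP(Jan 2018)·Q(Jan 2018) = 3×84 + 2×383 + 11×145 + 2×53 = 252 + 766 + 1595 + 106 = 2719
Index = 2772 / 2719 × 100 = 101.9492

101.9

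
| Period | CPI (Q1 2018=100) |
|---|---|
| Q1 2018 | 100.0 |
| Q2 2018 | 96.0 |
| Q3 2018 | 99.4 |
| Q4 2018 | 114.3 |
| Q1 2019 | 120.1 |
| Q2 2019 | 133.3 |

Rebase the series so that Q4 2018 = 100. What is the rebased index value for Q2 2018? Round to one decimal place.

84.0

Rebased(Q2 2018) = 96.0 / 114.3 × 100 = 83.9895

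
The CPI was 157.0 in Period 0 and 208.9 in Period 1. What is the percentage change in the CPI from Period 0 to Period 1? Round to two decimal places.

Change = (208.9 − 157.0) / 157.0 × 100
       = 51.9 / 157.0 × 100 = 33.0573%

33.06%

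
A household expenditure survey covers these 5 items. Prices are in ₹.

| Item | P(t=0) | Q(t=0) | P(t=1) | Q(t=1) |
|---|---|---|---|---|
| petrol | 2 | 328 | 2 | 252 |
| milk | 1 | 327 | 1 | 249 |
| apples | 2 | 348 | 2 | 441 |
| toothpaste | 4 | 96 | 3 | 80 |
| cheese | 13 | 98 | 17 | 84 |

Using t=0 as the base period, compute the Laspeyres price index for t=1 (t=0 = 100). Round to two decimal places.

108.87

Laspeyres price index uses base-period quantities as weights.
ΣP(t=1)·Q(t=0) = 2×328 + 1×327 + 2×348 + 3×96 + 17×98 = 656 + 327 + 696 + 288 + 1666 = 3633
ΣP(t=0)·Q(t=0) = 2×328 + 1×327 + 2×348 + 4×96 + 13×98 = 656 + 327 + 696 + 384 + 1274 = 3337
Index = 3633 / 3337 × 100 = 108.8702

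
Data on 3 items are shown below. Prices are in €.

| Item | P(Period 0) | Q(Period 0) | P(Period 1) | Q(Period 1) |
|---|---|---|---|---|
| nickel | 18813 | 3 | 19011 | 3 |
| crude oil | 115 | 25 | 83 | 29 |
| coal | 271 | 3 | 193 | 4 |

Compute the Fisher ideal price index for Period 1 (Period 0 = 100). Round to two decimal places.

Laspeyres component (base-period weights):
ΣP(Period 1)Q(Period 0) = 19011×3 + 83×25 + 193×3 = 57033 + 2075 + 579 = 59687
ΣP(Period 0)Q(Period 0) = 18813×3 + 115×25 + 271×3 = 56439 + 2875 + 813 = 60127
L = 59687 / 60127 × 100 = 99.2682
Paasche component (current-period weights):
ΣP(Period 1)Q(Period 1) = 19011×3 + 83×29 + 193×4 = 57033 + 2407 + 772 = 60212
ΣP(Period 0)Q(Period 1) = 18813×3 + 115×29 + 271×4 = 56439 + 3335 + 1084 = 60858
P = 60212 / 60858 × 100 = 98.9385
Fisher = √(L × P) = √(99.2682 × 98.9385) = 99.1032

99.10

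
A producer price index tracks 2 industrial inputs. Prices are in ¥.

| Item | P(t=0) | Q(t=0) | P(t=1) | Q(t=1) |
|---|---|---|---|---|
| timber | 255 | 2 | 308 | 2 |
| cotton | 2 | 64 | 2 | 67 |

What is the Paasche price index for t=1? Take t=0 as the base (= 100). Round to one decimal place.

Paasche price index uses current-period quantities as weights.
ΣP(t=1)·Q(t=1) = 308×2 + 2×67 = 616 + 134 = 750
ΣP(t=0)·Q(t=1) = 255×2 + 2×67 = 510 + 134 = 644
Index = 750 / 644 × 100 = 116.4596

116.5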